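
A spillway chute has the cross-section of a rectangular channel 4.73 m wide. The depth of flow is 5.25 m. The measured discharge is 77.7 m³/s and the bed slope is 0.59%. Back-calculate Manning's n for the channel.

n = 0.034

Flow area A = b·y = 4.73 × 5.25 = 24.83 m². Wetted perimeter P = b + 2y = 4.73 + 2×5.25 = 15.23 m.
Hydraulic radius R = A/P = 24.83/15.23 = 1.63 m.
Rearranging Manning's equation: n = (1/Q) A R^(2/3) S^(1/2) = (1/77.7) × 24.83 × 1.63^(2/3) × √0.0059 = 0.034.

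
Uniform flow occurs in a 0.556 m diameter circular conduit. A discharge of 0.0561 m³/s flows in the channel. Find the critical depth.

y_c = 0.153 m

At critical depth, Q² T / (g A³) = 1, i.e. A³/T = Q²/g = 0.0561²/9.81 = 0.0003208.
At y = 0.193 m: A³/T = 0.0007933 — high.
At y = 0.153 m: A³/T = 0.0003227 — close enough.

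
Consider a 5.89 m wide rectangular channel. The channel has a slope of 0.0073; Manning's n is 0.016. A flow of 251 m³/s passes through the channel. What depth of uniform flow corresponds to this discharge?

y_n = 5.23 m

Manning's equation rearranged: A R^(2/3) = nQ / (1·√S) = 0.016 × 251 / (√0.0073) = 47.
Trying y = 4.52 m: A R^(2/3) = 39.15 — too small.
Trying y = 6.34 m: A R^(2/3) = 59.49 — too large.
Trying y = 5.23 m: A R^(2/3) = 46.99 — matches.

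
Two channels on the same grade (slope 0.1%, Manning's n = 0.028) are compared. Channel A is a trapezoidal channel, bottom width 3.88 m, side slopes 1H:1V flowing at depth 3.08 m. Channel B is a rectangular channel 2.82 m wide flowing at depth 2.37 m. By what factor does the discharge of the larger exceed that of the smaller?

4.96

Channel A: With bottom width b = 3.88 m and side slope z = 1: A = (b + zy)y = (3.88 + 1×3.08)×3.08 = 21.44 m²; P = b + 2y√(1+z²) = 3.88 + 2×3.08×1.414 = 12.59 m. Hydraulic radius R = A/P = 21.44/12.59 = 1.702 m. Q_A = (1/0.028)·21.44·1.702^(2/3)·√0.001 = 34.52 m³/s.
Channel B: Flow area A = b·y = 2.82 × 2.37 = 6.683 m². Wetted perimeter P = b + 2y = 2.82 + 2×2.37 = 7.56 m. Hydraulic radius R = A/P = 6.683/7.56 = 0.884 m. Q_B = (1/0.028)·6.683·0.884^(2/3)·√0.001 = 6.953 m³/s.
The larger discharge is 34.52 m³/s and the smaller is 6.953 m³/s; the ratio is 4.96.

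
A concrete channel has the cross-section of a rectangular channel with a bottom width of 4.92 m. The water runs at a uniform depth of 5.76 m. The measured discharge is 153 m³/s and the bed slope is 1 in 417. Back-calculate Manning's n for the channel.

n = 0.013

Flow area A = b·y = 4.92 × 5.76 = 28.34 m². Wetted perimeter P = b + 2y = 4.92 + 2×5.76 = 16.44 m.
Hydraulic radius R = A/P = 28.34/16.44 = 1.724 m.
Rearranging Manning's equation: n = (1/Q) A R^(2/3) S^(1/2) = (1/153) × 28.34 × 1.724^(2/3) × √0.002398 = 0.013.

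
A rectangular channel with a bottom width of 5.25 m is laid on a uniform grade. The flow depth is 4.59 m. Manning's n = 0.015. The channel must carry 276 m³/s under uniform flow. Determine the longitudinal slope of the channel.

Flow area A = b·y = 5.25 × 4.59 = 24.1 m². Wetted perimeter P = b + 2y = 5.25 + 2×4.59 = 14.43 m.
Hydraulic radius R = A/P = 24.1/14.43 = 1.67 m.
From Manning's equation, S = [nQ / (1 A R^(2/3))]² = [0.015 × 276 / (1 × 24.1 × 1.67^(2/3))]² = 0.0149.

S = 0.0149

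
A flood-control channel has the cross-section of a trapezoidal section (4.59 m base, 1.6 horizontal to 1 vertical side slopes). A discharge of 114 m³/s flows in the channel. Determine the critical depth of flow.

At critical depth, Q² T / (g A³) = 1, i.e. A³/T = Q²/g = 114²/9.81 = 1325.
Try y = 3.23 m: A³/T = 2098 — high.
Try y = 2.87 m: A³/T = 1329 — close enough.

y_c = 2.87 m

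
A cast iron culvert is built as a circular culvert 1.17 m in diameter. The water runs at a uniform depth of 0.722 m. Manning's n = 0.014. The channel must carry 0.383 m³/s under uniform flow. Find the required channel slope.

For a circular section of diameter D = 1.17 m at depth y = 0.722 m, the central angle is θ = 2 arccos(1 − 2y/D) = 3.614 rad. Then A = (D²/8)(θ − sin θ) = 0.6964 m² and P = Dθ/2 = 2.114 m.
Hydraulic radius R = A/P = 0.6964/2.114 = 0.3294 m.
From Manning's equation, S = [nQ / (1 A R^(2/3))]² = [0.014 × 0.383 / (1 × 0.6964 × 0.3294^(2/3))]² = 0.000261.

S = 0.000261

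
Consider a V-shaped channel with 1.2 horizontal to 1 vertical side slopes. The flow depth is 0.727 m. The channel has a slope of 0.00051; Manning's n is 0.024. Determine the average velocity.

V = 0.402 m/s

For a triangular section with side slope z = 1.2: A = zy² = 1.2×0.727² = 0.6342 m²; P = 2y√(1+z²) = 2×0.727×1.562 = 2.271 m.
Hydraulic radius R = A/P = 0.6342/2.271 = 0.2792 m.
From Manning's equation, V = (1/n) R^(2/3) S^(1/2) = (1/0.024) × 0.2792^(2/3) × 0.00051^(1/2) = 0.402 m/s.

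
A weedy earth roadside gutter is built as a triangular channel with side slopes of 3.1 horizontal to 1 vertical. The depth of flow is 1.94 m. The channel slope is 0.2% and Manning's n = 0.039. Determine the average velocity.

V = 1.09 m/s

For a triangular section with side slope z = 3.1: A = zy² = 3.1×1.94² = 11.67 m²; P = 2y√(1+z²) = 2×1.94×3.257 = 12.64 m.
Hydraulic radius R = A/P = 11.67/12.64 = 0.9232 m.
From Manning's equation, V = (1/n) R^(2/3) S^(1/2) = (1/0.039) × 0.9232^(2/3) × 0.002^(1/2) = 1.09 m/s.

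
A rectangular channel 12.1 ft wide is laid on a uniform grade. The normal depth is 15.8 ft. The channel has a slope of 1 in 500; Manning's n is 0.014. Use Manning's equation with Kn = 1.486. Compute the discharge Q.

Q = 2430 ft³/s

Flow area A = b·y = 12.1 × 15.8 = 191.2 ft². Wetted perimeter P = b + 2y = 12.1 + 2×15.8 = 43.7 ft.
Hydraulic radius R = A/P = 191.2/43.7 = 4.375 ft.
Manning's equation: Q = (1.486/n) A R^(2/3) S^(1/2) = (1.486/0.014) × 191.2 × 4.375^(2/3) × 0.002^(1/2) = 2430 ft³/s.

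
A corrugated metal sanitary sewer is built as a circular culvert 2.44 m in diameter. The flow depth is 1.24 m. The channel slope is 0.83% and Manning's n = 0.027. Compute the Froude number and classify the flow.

For a circular section of diameter D = 2.44 m at depth y = 1.24 m, the central angle is θ = 2 arccos(1 − 2y/D) = 3.174 rad. Then A = (D²/8)(θ − sin θ) = 2.387 m² and P = Dθ/2 = 3.873 m.
Hydraulic radius R = A/P = 2.387/3.873 = 0.6163 m.
V = (1/n) R^(2/3) √S = (1/0.027) × 0.6163^(2/3) × √0.0083 = 2.444 m/s. Hydraulic depth D_h = A/T = 2.387/2.44 = 0.9783 m.
Froude number Fr = V/√(g·D_h) = 2.444/√(9.81×0.9783) = 0.789, which is less than 1, so the flow is subcritical.

subcritical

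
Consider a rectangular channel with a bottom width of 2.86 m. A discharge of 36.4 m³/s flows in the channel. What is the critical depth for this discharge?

For a rectangular channel, critical depth y_c = (q²/g)^(1/3) where q = Q/b = 36.4/2.86 = 12.73 m²/s.
So y_c = (12.73²/9.81)^(1/3) = 2.55 m.

y_c = 2.55 m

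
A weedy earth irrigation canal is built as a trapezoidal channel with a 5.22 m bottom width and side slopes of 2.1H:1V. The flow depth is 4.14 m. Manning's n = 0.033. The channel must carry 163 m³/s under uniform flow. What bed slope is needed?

S = 0.00279

With bottom width b = 5.22 m and side slope z = 2.1: A = (b + zy)y = (5.22 + 2.1×4.14)×4.14 = 57.6 m²; P = b + 2y√(1+z²) = 5.22 + 2×4.14×2.326 = 24.48 m.
Hydraulic radius R = A/P = 57.6/24.48 = 2.353 m.
From Manning's equation, S = [nQ / (1 A R^(2/3))]² = [0.033 × 163 / (1 × 57.6 × 2.353^(2/3))]² = 0.00279.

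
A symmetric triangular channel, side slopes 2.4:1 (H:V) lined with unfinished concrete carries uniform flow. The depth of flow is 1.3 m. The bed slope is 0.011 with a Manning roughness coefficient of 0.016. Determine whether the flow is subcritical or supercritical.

For a triangular section with side slope z = 2.4: A = zy² = 2.4×1.3² = 4.056 m²; P = 2y√(1+z²) = 2×1.3×2.6 = 6.76 m.
Hydraulic radius R = A/P = 4.056/6.76 = 0.6 m.
V = (1/n) R^(2/3) √S = (1/0.016) × 0.6^(2/3) × √0.011 = 4.663 m/s. Hydraulic depth D_h = A/T = 4.056/6.24 = 0.65 m.
Froude number Fr = V/√(g·D_h) = 4.663/√(9.81×0.65) = 1.85, which is greater than 1, so the flow is supercritical.

supercritical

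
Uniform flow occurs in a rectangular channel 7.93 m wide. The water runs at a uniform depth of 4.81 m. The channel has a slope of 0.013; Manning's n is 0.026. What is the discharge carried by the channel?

Q = 281 m³/s

Flow area A = b·y = 7.93 × 4.81 = 38.14 m². Wetted perimeter P = b + 2y = 7.93 + 2×4.81 = 17.55 m.
Hydraulic radius R = A/P = 38.14/17.55 = 2.173 m.
Manning's equation: Q = (1/n) A R^(2/3) S^(1/2) = (1/0.026) × 38.14 × 2.173^(2/3) × 0.013^(1/2) = 281 m³/s.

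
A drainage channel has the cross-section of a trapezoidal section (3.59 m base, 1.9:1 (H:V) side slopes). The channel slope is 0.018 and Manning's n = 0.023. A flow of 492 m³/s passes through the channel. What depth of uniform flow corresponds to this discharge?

Manning's equation rearranged: A R^(2/3) = nQ / (1·√S) = 0.023 × 492 / (√0.018) = 84.34.
Trying y = 2.88 m: A R^(2/3) = 36.23 — too small.
Trying y = 4.22 m: A R^(2/3) = 84.27 — ≈ 84.34.

y_n = 4.22 m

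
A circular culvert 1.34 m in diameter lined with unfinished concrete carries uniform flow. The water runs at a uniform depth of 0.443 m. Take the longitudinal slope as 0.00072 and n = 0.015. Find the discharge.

Q = 0.287 m³/s

For a circular section of diameter D = 1.34 m at depth y = 0.443 m, the central angle is θ = 2 arccos(1 − 2y/D) = 2.45 rad. Then A = (D²/8)(θ − sin θ) = 0.4069 m² and P = Dθ/2 = 1.642 m.
Hydraulic radius R = A/P = 0.4069/1.642 = 0.2478 m.
Manning's equation: Q = (1/n) A R^(2/3) S^(1/2) = (1/0.015) × 0.4069 × 0.2478^(2/3) × 0.00072^(1/2) = 0.287 m³/s.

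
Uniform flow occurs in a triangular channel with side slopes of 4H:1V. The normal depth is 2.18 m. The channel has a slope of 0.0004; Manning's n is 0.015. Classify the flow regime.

subcritical

For a triangular section with side slope z = 4: A = zy² = 4×2.18² = 19.01 m²; P = 2y√(1+z²) = 2×2.18×4.123 = 17.98 m.
Hydraulic radius R = A/P = 19.01/17.98 = 1.057 m.
V = (1/n) R^(2/3) √S = (1/0.015) × 1.057^(2/3) × √0.0004 = 1.384 m/s. Hydraulic depth D_h = A/T = 19.01/17.44 = 1.09 m.
Froude number Fr = V/√(g·D_h) = 1.384/√(9.81×1.09) = 0.423, which is less than 1, so the flow is subcritical.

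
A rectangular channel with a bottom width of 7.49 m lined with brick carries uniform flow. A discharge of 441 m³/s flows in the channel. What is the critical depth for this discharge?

y_c = 7.07 m

For a rectangular channel, critical depth y_c = (q²/g)^(1/3) where q = Q/b = 441/7.49 = 58.88 m²/s.
So y_c = (58.88²/9.81)^(1/3) = 7.07 m.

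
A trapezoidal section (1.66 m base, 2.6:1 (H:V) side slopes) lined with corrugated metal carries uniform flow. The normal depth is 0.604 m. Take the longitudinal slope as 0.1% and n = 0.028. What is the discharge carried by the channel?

Q = 1.17 m³/s

With bottom width b = 1.66 m and side slope z = 2.6: A = (b + zy)y = (1.66 + 2.6×0.604)×0.604 = 1.951 m²; P = b + 2y√(1+z²) = 1.66 + 2×0.604×2.786 = 5.025 m.
Hydraulic radius R = A/P = 1.951/5.025 = 0.3883 m.
Manning's equation: Q = (1/n) A R^(2/3) S^(1/2) = (1/0.028) × 1.951 × 0.3883^(2/3) × 0.001^(1/2) = 1.17 m³/s.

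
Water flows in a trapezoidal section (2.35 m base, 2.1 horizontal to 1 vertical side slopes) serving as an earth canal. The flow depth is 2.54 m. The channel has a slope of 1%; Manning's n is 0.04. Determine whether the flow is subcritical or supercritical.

With bottom width b = 2.35 m and side slope z = 2.1: A = (b + zy)y = (2.35 + 2.1×2.54)×2.54 = 19.52 m²; P = b + 2y√(1+z²) = 2.35 + 2×2.54×2.326 = 14.17 m.
Hydraulic radius R = A/P = 19.52/14.17 = 1.378 m.
V = (1/n) R^(2/3) √S = (1/0.04) × 1.378^(2/3) × √0.01 = 3.095 m/s. Hydraulic depth D_h = A/T = 19.52/13.02 = 1.499 m.
Froude number Fr = V/√(g·D_h) = 3.095/√(9.81×1.499) = 0.807, which is less than 1, so the flow is subcritical.

subcritical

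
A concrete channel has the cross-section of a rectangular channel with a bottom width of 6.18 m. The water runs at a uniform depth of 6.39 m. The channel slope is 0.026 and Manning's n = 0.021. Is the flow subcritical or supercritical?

Flow area A = b·y = 6.18 × 6.39 = 39.49 m². Wetted perimeter P = b + 2y = 6.18 + 2×6.39 = 18.96 m.
Hydraulic radius R = A/P = 39.49/18.96 = 2.083 m.
V = (1/n) R^(2/3) √S = (1/0.021) × 2.083^(2/3) × √0.026 = 12.52 m/s. Hydraulic depth D_h = A/T = 39.49/6.18 = 6.39 m.
Froude number Fr = V/√(g·D_h) = 12.52/√(9.81×6.39) = 1.58, which is greater than 1, so the flow is supercritical.

supercritical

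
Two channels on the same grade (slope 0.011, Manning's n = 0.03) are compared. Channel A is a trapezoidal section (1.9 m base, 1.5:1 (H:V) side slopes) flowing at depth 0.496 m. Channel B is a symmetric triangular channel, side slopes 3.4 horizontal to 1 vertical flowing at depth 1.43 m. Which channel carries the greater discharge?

Channel A: With bottom width b = 1.9 m and side slope z = 1.5: A = (b + zy)y = (1.9 + 1.5×0.496)×0.496 = 1.311 m²; P = b + 2y√(1+z²) = 1.9 + 2×0.496×1.803 = 3.688 m. Hydraulic radius R = A/P = 1.311/3.688 = 0.3556 m. Q_A = (1/0.03)·1.311·0.3556^(2/3)·√0.011 = 2.301 m³/s.
Channel B: For a triangular section with side slope z = 3.4: A = zy² = 3.4×1.43² = 6.953 m²; P = 2y√(1+z²) = 2×1.43×3.544 = 10.14 m. Hydraulic radius R = A/P = 6.953/10.14 = 0.6859 m. Q_B = (1/0.03)·6.953·0.6859^(2/3)·√0.011 = 18.91 m³/s.
Q_A = 2.301 m³/s vs Q_B = 18.91 m³/s, so channel B carries more.

channel B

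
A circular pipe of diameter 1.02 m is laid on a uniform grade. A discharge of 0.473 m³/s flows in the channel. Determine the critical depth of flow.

y_c = 0.385 m

At critical depth, Q² T / (g A³) = 1, i.e. A³/T = Q²/g = 0.473²/9.81 = 0.02281.
At y = 0.468 m: A³/T = 0.04814 — over.
At y = 0.291 m: A³/T = 0.007714 — short.
At y = 0.385 m: A³/T = 0.02276 — close enough.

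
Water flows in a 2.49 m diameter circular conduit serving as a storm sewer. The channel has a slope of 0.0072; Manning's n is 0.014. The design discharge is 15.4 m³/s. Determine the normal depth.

y_n = 1.56 m

Manning's equation rearranged: A R^(2/3) = nQ / (1·√S) = 0.014 × 15.4 / (√0.0072) = 2.541.
Trying y = 1.12 m: A R^(2/3) = 1.478 — too small.
Trying y = 1.56 m: A R^(2/3) = 2.545 — ≈ 2.541.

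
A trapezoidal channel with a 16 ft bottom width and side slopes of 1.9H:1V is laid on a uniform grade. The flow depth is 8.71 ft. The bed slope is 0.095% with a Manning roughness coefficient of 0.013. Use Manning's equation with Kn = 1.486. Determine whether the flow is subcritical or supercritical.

With bottom width b = 16 ft and side slope z = 1.9: A = (b + zy)y = (16 + 1.9×8.71)×8.71 = 283.5 ft²; P = b + 2y√(1+z²) = 16 + 2×8.71×2.147 = 53.4 ft.
Hydraulic radius R = A/P = 283.5/53.4 = 5.309 ft.
V = (1.486/n) R^(2/3) √S = (1.486/0.013) × 5.309^(2/3) × √0.00095 = 10.72 ft/s. Hydraulic depth D_h = A/T = 283.5/49.1 = 5.774 ft.
Froude number Fr = V/√(g·D_h) = 10.72/√(32.2×5.774) = 0.786, which is less than 1, so the flow is subcritical.

subcritical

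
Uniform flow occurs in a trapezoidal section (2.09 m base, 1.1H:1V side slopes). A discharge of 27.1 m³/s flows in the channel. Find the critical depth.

y_c = 1.87 m

At critical depth, Q² T / (g A³) = 1, i.e. A³/T = Q²/g = 27.1²/9.81 = 74.86.
Trying y = 2.22 m: A³/T = 146 — over.
Trying y = 1.61 m: A³/T = 42.65 — short.
Trying y = 1.87 m: A³/T = 75.17 — close enough.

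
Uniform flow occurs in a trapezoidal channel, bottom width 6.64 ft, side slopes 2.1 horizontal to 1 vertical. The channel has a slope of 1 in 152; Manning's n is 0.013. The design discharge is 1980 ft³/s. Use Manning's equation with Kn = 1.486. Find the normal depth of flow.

y_n = 5.51 ft

Manning's equation rearranged: A R^(2/3) = nQ / (1.486·√S) = 0.013 × 1980 / (1.486 × √0.006579) = 213.6.
Try y = 6.76 ft: A R^(2/3) = 336.8 — over.
Try y = 4.8 ft: A R^(2/3) = 158.3 — short.
Try y = 5.51 ft: A R^(2/3) = 213.8 — ≈ 213.6.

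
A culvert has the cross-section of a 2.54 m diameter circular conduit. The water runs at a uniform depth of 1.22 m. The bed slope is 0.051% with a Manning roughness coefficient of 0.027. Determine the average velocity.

V = 0.607 m/s

For a circular section of diameter D = 2.54 m at depth y = 1.22 m, the central angle is θ = 2 arccos(1 − 2y/D) = 3.063 rad. Then A = (D²/8)(θ − sin θ) = 2.407 m² and P = Dθ/2 = 3.89 m.
Hydraulic radius R = A/P = 2.407/3.89 = 0.6187 m.
From Manning's equation, V = (1/n) R^(2/3) S^(1/2) = (1/0.027) × 0.6187^(2/3) × 0.00051^(1/2) = 0.607 m/s.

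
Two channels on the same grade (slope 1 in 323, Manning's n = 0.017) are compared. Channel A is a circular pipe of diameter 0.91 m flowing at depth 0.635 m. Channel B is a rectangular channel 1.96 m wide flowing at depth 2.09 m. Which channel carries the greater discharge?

channel B

Channel A: For a circular section of diameter D = 0.91 m at depth y = 0.635 m, the central angle is θ = 2 arccos(1 − 2y/D) = 3.955 rad. Then A = (D²/8)(θ − sin θ) = 0.4846 m² and P = Dθ/2 = 1.8 m. Hydraulic radius R = A/P = 0.4846/1.8 = 0.2693 m. Q_A = (1/0.017)·0.4846·0.2693^(2/3)·√0.003096 = 0.6615 m³/s.
Channel B: Flow area A = b·y = 1.96 × 2.09 = 4.096 m². Wetted perimeter P = b + 2y = 1.96 + 2×2.09 = 6.14 m. Hydraulic radius R = A/P = 4.096/6.14 = 0.6672 m. Q_B = (1/0.017)·4.096·0.6672^(2/3)·√0.003096 = 10.24 m³/s.
Q_A = 0.6615 m³/s vs Q_B = 10.24 m³/s, so channel B carries more.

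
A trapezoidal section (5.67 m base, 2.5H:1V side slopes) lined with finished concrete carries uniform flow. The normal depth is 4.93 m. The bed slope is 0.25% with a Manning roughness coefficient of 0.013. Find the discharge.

Q = 670 m³/s

With bottom width b = 5.67 m and side slope z = 2.5: A = (b + zy)y = (5.67 + 2.5×4.93)×4.93 = 88.72 m²; P = b + 2y√(1+z²) = 5.67 + 2×4.93×2.693 = 32.22 m.
Hydraulic radius R = A/P = 88.72/32.22 = 2.754 m.
Manning's equation: Q = (1/n) A R^(2/3) S^(1/2) = (1/0.013) × 88.72 × 2.754^(2/3) × 0.0025^(1/2) = 670 m³/s.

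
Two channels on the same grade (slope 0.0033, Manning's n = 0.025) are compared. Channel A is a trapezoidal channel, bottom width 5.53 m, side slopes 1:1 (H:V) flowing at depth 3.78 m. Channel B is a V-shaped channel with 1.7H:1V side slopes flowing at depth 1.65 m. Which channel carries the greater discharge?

channel A

Channel A: With bottom width b = 5.53 m and side slope z = 1: A = (b + zy)y = (5.53 + 1×3.78)×3.78 = 35.19 m²; P = b + 2y√(1+z²) = 5.53 + 2×3.78×1.414 = 16.22 m. Hydraulic radius R = A/P = 35.19/16.22 = 2.169 m. Q_A = (1/0.025)·35.19·2.169^(2/3)·√0.0033 = 135.5 m³/s.
Channel B: For a triangular section with side slope z = 1.7: A = zy² = 1.7×1.65² = 4.628 m²; P = 2y√(1+z²) = 2×1.65×1.972 = 6.509 m. Hydraulic radius R = A/P = 4.628/6.509 = 0.7111 m. Q_B = (1/0.025)·4.628·0.7111^(2/3)·√0.0033 = 8.473 m³/s.
Q_A = 135.5 m³/s vs Q_B = 8.473 m³/s, so channel A carries more.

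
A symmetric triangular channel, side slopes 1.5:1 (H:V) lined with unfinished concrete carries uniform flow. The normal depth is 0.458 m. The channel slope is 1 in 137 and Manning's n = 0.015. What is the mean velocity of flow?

V = 1.89 m/s

For a triangular section with side slope z = 1.5: A = zy² = 1.5×0.458² = 0.3146 m²; P = 2y√(1+z²) = 2×0.458×1.803 = 1.651 m.
Hydraulic radius R = A/P = 0.3146/1.651 = 0.1905 m.
From Manning's equation, V = (1/n) R^(2/3) S^(1/2) = (1/0.015) × 0.1905^(2/3) × 0.007299^(1/2) = 1.89 m/s.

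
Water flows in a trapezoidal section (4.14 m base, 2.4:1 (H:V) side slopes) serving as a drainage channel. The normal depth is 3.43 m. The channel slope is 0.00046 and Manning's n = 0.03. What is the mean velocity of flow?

V = 1.11 m/s

With bottom width b = 4.14 m and side slope z = 2.4: A = (b + zy)y = (4.14 + 2.4×3.43)×3.43 = 42.44 m²; P = b + 2y√(1+z²) = 4.14 + 2×3.43×2.6 = 21.98 m.
Hydraulic radius R = A/P = 42.44/21.98 = 1.931 m.
From Manning's equation, V = (1/n) R^(2/3) S^(1/2) = (1/0.03) × 1.931^(2/3) × 0.00046^(1/2) = 1.11 m/s.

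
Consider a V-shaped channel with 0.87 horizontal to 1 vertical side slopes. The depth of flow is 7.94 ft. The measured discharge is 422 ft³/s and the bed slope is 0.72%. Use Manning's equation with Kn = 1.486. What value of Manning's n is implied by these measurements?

n = 0.031

For a triangular section with side slope z = 0.87: A = zy² = 0.87×7.94² = 54.85 ft²; P = 2y√(1+z²) = 2×7.94×1.325 = 21.05 ft.
Hydraulic radius R = A/P = 54.85/21.05 = 2.606 ft.
Rearranging Manning's equation: n = (1.486/Q) A R^(2/3) S^(1/2) = (1.486/422) × 54.85 × 2.606^(2/3) × √0.0072 = 0.031.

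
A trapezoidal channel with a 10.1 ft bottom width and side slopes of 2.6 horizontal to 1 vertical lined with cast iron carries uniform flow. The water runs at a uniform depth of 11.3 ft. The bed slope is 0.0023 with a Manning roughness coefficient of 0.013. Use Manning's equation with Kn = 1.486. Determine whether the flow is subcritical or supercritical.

supercritical

With bottom width b = 10.1 ft and side slope z = 2.6: A = (b + zy)y = (10.1 + 2.6×11.3)×11.3 = 446.1 ft²; P = b + 2y√(1+z²) = 10.1 + 2×11.3×2.786 = 73.06 ft.
Hydraulic radius R = A/P = 446.1/73.06 = 6.107 ft.
V = (1.486/n) R^(2/3) √S = (1.486/0.013) × 6.107^(2/3) × √0.0023 = 18.31 ft/s. Hydraulic depth D_h = A/T = 446.1/68.86 = 6.479 ft.
Froude number Fr = V/√(g·D_h) = 18.31/√(32.2×6.479) = 1.27, which is greater than 1, so the flow is supercritical.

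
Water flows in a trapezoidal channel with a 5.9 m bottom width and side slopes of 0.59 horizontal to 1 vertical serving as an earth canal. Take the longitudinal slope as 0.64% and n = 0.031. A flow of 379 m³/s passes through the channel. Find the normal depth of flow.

y_n = 6.88 m

Manning's equation rearranged: A R^(2/3) = nQ / (1·√S) = 0.031 × 379 / (√0.0064) = 146.9.
Try y = 5.4 m: A R^(2/3) = 94.21 — low.
Try y = 8.15 m: A R^(2/3) = 201.8 — high.
Try y = 6.88 m: A R^(2/3) = 146.7 — ≈ 146.9.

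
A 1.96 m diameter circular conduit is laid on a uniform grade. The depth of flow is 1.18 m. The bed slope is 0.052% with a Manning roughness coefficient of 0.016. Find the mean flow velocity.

For a circular section of diameter D = 1.96 m at depth y = 1.18 m, the central angle is θ = 2 arccos(1 − 2y/D) = 3.553 rad. Then A = (D²/8)(θ − sin θ) = 1.898 m² and P = Dθ/2 = 3.482 m.
Hydraulic radius R = A/P = 1.898/3.482 = 0.5451 m.
From Manning's equation, V = (1/n) R^(2/3) S^(1/2) = (1/0.016) × 0.5451^(2/3) × 0.00052^(1/2) = 0.951 m/s.

V = 0.951 m/s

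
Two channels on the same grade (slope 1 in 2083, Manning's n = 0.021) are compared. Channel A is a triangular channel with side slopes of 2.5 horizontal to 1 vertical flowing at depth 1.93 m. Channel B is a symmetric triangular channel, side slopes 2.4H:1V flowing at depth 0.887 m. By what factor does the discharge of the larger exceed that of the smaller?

Channel A: For a triangular section with side slope z = 2.5: A = zy² = 2.5×1.93² = 9.312 m²; P = 2y√(1+z²) = 2×1.93×2.693 = 10.39 m. Hydraulic radius R = A/P = 9.312/10.39 = 0.896 m. Q_A = (1/0.021)·9.312·0.896^(2/3)·√0.0004801 = 9.03 m³/s.
Channel B: For a triangular section with side slope z = 2.4: A = zy² = 2.4×0.887² = 1.888 m²; P = 2y√(1+z²) = 2×0.887×2.6 = 4.612 m. Hydraulic radius R = A/P = 1.888/4.612 = 0.4094 m. Q_B = (1/0.021)·1.888·0.4094^(2/3)·√0.0004801 = 1.086 m³/s.
The larger discharge is 9.03 m³/s and the smaller is 1.086 m³/s; the ratio is 8.31.

8.31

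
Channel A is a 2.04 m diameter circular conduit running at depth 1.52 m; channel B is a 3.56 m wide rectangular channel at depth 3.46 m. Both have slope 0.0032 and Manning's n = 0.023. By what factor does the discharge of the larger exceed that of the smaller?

7.27

Channel A: For a circular section of diameter D = 2.04 m at depth y = 1.52 m, the central angle is θ = 2 arccos(1 − 2y/D) = 4.166 rad. Then A = (D²/8)(θ − sin θ) = 2.612 m² and P = Dθ/2 = 4.25 m. Hydraulic radius R = A/P = 2.612/4.25 = 0.6146 m. Q_A = (1/0.023)·2.612·0.6146^(2/3)·√0.0032 = 4.644 m³/s.
Channel B: Flow area A = b·y = 3.56 × 3.46 = 12.32 m². Wetted perimeter P = b + 2y = 3.56 + 2×3.46 = 10.48 m. Hydraulic radius R = A/P = 12.32/10.48 = 1.175 m. Q_B = (1/0.023)·12.32·1.175^(2/3)·√0.0032 = 33.74 m³/s.
The larger discharge is 33.74 m³/s and the smaller is 4.644 m³/s; the ratio is 7.27.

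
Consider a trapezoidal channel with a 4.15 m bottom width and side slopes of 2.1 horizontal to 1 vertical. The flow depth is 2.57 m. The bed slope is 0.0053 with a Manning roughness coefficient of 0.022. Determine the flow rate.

With bottom width b = 4.15 m and side slope z = 2.1: A = (b + zy)y = (4.15 + 2.1×2.57)×2.57 = 24.54 m²; P = b + 2y√(1+z²) = 4.15 + 2×2.57×2.326 = 16.11 m.
Hydraulic radius R = A/P = 24.54/16.11 = 1.523 m.
Manning's equation: Q = (1/n) A R^(2/3) S^(1/2) = (1/0.022) × 24.54 × 1.523^(2/3) × 0.0053^(1/2) = 107 m³/s.

Q = 107 m³/s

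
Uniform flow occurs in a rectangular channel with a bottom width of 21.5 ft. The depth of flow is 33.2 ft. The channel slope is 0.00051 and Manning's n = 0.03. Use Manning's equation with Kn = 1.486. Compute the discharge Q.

Q = 3230 ft³/s

Flow area A = b·y = 21.5 × 33.2 = 713.8 ft². Wetted perimeter P = b + 2y = 21.5 + 2×33.2 = 87.9 ft.
Hydraulic radius R = A/P = 713.8/87.9 = 8.121 ft.
Manning's equation: Q = (1.486/n) A R^(2/3) S^(1/2) = (1.486/0.03) × 713.8 × 8.121^(2/3) × 0.00051^(1/2) = 3230 ft³/s.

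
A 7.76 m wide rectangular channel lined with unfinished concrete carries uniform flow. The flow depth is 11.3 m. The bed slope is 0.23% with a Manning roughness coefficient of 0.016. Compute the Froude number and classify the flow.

subcritical

Flow area A = b·y = 7.76 × 11.3 = 87.69 m². Wetted perimeter P = b + 2y = 7.76 + 2×11.3 = 30.36 m.
Hydraulic radius R = A/P = 87.69/30.36 = 2.888 m.
V = (1/n) R^(2/3) √S = (1/0.016) × 2.888^(2/3) × √0.0023 = 6.079 m/s. Hydraulic depth D_h = A/T = 87.69/7.76 = 11.3 m.
Froude number Fr = V/√(g·D_h) = 6.079/√(9.81×11.3) = 0.577, which is less than 1, so the flow is subcritical.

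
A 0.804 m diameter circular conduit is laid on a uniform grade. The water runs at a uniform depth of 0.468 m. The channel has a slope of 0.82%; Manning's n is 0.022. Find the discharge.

Q = 0.46 m³/s

For a circular section of diameter D = 0.804 m at depth y = 0.468 m, the central angle is θ = 2 arccos(1 − 2y/D) = 3.471 rad. Then A = (D²/8)(θ − sin θ) = 0.3067 m² and P = Dθ/2 = 1.396 m.
Hydraulic radius R = A/P = 0.3067/1.396 = 0.2198 m.
Manning's equation: Q = (1/n) A R^(2/3) S^(1/2) = (1/0.022) × 0.3067 × 0.2198^(2/3) × 0.0082^(1/2) = 0.46 m³/s.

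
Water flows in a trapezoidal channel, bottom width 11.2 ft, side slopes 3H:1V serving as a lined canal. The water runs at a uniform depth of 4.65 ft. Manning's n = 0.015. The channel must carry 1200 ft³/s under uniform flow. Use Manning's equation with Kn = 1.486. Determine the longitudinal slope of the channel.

With bottom width b = 11.2 ft and side slope z = 3: A = (b + zy)y = (11.2 + 3×4.65)×4.65 = 116.9 ft²; P = b + 2y√(1+z²) = 11.2 + 2×4.65×3.162 = 40.61 ft.
Hydraulic radius R = A/P = 116.9/40.61 = 2.88 ft.
From Manning's equation, S = [nQ / (1.486 A R^(2/3))]² = [0.015 × 1200 / (1.486 × 116.9 × 2.88^(2/3))]² = 0.00262.

S = 0.00262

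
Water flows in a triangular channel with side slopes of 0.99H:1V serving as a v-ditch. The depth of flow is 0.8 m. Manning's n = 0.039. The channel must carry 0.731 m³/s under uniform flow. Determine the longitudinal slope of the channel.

For a triangular section with side slope z = 0.99: A = zy² = 0.99×0.8² = 0.6336 m²; P = 2y√(1+z²) = 2×0.8×1.407 = 2.251 m.
Hydraulic radius R = A/P = 0.6336/2.251 = 0.2814 m.
From Manning's equation, S = [nQ / (1 A R^(2/3))]² = [0.039 × 0.731 / (1 × 0.6336 × 0.2814^(2/3))]² = 0.011.

S = 0.011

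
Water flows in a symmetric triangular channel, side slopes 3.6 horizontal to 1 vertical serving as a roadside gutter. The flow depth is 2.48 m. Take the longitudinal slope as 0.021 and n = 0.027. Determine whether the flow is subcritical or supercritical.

For a triangular section with side slope z = 3.6: A = zy² = 3.6×2.48² = 22.14 m²; P = 2y√(1+z²) = 2×2.48×3.736 = 18.53 m.
Hydraulic radius R = A/P = 22.14/18.53 = 1.195 m.
V = (1/n) R^(2/3) √S = (1/0.027) × 1.195^(2/3) × √0.021 = 6.043 m/s. Hydraulic depth D_h = A/T = 22.14/17.86 = 1.24 m.
Froude number Fr = V/√(g·D_h) = 6.043/√(9.81×1.24) = 1.73, which is greater than 1, so the flow is supercritical.

supercritical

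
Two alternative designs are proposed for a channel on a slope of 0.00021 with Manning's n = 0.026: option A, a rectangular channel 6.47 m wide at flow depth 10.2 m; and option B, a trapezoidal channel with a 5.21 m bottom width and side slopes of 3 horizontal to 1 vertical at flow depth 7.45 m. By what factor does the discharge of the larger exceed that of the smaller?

4.25

Channel A: Flow area A = b·y = 6.47 × 10.2 = 65.99 m². Wetted perimeter P = b + 2y = 6.47 + 2×10.2 = 26.87 m. Hydraulic radius R = A/P = 65.99/26.87 = 2.456 m. Q_A = (1/0.026)·65.99·2.456^(2/3)·√0.00021 = 66.96 m³/s.
Channel B: With bottom width b = 5.21 m and side slope z = 3: A = (b + zy)y = (5.21 + 3×7.45)×7.45 = 205.3 m²; P = b + 2y√(1+z²) = 5.21 + 2×7.45×3.162 = 52.33 m. Hydraulic radius R = A/P = 205.3/52.33 = 3.924 m. Q_B = (1/0.026)·205.3·3.924^(2/3)·√0.00021 = 284.7 m³/s.
The larger discharge is 284.7 m³/s and the smaller is 66.96 m³/s; the ratio is 4.25.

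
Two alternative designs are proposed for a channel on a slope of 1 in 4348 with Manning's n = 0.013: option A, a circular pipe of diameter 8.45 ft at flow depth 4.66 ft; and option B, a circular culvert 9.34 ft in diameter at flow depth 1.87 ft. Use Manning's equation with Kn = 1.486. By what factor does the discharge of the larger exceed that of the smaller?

Channel A: For a circular section of diameter D = 8.45 ft at depth y = 4.66 ft, the central angle is θ = 2 arccos(1 − 2y/D) = 3.348 rad. Then A = (D²/8)(θ − sin θ) = 31.71 ft² and P = Dθ/2 = 14.14 ft. Hydraulic radius R = A/P = 31.71/14.14 = 2.242 ft. Q_A = (1.486/0.013)·31.71·2.242^(2/3)·√0.00023 = 94.15 ft³/s.
Channel B: For a circular section of diameter D = 9.34 ft at depth y = 1.87 ft, the central angle is θ = 2 arccos(1 − 2y/D) = 1.856 rad. Then A = (D²/8)(θ − sin θ) = 9.77 ft² and P = Dθ/2 = 8.666 ft. Hydraulic radius R = A/P = 9.77/8.666 = 1.127 ft. Q_B = (1.486/0.013)·9.77·1.127^(2/3)·√0.00023 = 18.35 ft³/s.
The larger discharge is 94.15 ft³/s and the smaller is 18.35 ft³/s; the ratio is 5.13.

5.13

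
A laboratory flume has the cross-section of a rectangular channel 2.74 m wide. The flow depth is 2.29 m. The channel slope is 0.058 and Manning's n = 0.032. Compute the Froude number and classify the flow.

Flow area A = b·y = 2.74 × 2.29 = 6.275 m². Wetted perimeter P = b + 2y = 2.74 + 2×2.29 = 7.32 m.
Hydraulic radius R = A/P = 6.275/7.32 = 0.8572 m.
V = (1/n) R^(2/3) √S = (1/0.032) × 0.8572^(2/3) × √0.058 = 6.791 m/s. Hydraulic depth D_h = A/T = 6.275/2.74 = 2.29 m.
Froude number Fr = V/√(g·D_h) = 6.791/√(9.81×2.29) = 1.43, which is greater than 1, so the flow is supercritical.

supercritical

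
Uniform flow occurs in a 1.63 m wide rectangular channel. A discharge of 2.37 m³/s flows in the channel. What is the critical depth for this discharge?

y_c = 0.6 m

For a rectangular channel, critical depth y_c = (q²/g)^(1/3) where q = Q/b = 2.37/1.63 = 1.454 m²/s.
So y_c = (1.454²/9.81)^(1/3) = 0.6 m.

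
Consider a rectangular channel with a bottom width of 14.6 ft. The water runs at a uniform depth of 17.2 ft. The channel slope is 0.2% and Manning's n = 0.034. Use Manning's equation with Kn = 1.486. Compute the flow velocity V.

V = 5.81 ft/s

Flow area A = b·y = 14.6 × 17.2 = 251.1 ft². Wetted perimeter P = b + 2y = 14.6 + 2×17.2 = 49 ft.
Hydraulic radius R = A/P = 251.1/49 = 5.125 ft.
From Manning's equation, V = (1.486/n) R^(2/3) S^(1/2) = (1.486/0.034) × 5.125^(2/3) × 0.002^(1/2) = 5.81 ft/s.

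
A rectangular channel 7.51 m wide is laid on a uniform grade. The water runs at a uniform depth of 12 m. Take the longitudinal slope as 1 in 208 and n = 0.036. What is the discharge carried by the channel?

Q = 350 m³/s

Flow area A = b·y = 7.51 × 12 = 90.12 m². Wetted perimeter P = b + 2y = 7.51 + 2×12 = 31.51 m.
Hydraulic radius R = A/P = 90.12/31.51 = 2.86 m.
Manning's equation: Q = (1/n) A R^(2/3) S^(1/2) = (1/0.036) × 90.12 × 2.86^(2/3) × 0.004808^(1/2) = 350 m³/s.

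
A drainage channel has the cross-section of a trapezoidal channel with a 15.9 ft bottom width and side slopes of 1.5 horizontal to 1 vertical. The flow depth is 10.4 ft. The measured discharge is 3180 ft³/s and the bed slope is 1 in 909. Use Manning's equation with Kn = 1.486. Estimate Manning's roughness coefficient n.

With bottom width b = 15.9 ft and side slope z = 1.5: A = (b + zy)y = (15.9 + 1.5×10.4)×10.4 = 327.6 ft²; P = b + 2y√(1+z²) = 15.9 + 2×10.4×1.803 = 53.4 ft.
Hydraulic radius R = A/P = 327.6/53.4 = 6.135 ft.
Rearranging Manning's equation: n = (1.486/Q) A R^(2/3) S^(1/2) = (1.486/3180) × 327.6 × 6.135^(2/3) × √0.0011 = 0.017.

n = 0.017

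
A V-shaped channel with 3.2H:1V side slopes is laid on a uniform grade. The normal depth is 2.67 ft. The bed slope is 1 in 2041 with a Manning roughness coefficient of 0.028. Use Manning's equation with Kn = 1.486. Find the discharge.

Q = 31.5 ft³/s

For a triangular section with side slope z = 3.2: A = zy² = 3.2×2.67² = 22.81 ft²; P = 2y√(1+z²) = 2×2.67×3.353 = 17.9 ft.
Hydraulic radius R = A/P = 22.81/17.9 = 1.274 ft.
Manning's equation: Q = (1.486/n) A R^(2/3) S^(1/2) = (1.486/0.028) × 22.81 × 1.274^(2/3) × 0.00049^(1/2) = 31.5 ft³/s.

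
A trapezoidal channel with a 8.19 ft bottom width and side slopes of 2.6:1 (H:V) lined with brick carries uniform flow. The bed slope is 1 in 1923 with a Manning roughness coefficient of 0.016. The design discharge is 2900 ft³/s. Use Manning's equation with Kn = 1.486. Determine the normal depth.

Manning's equation rearranged: A R^(2/3) = nQ / (1.486·√S) = 0.016 × 2900 / (1.486 × √0.00052) = 1369.
Try y = 13.4 ft: A R^(2/3) = 2102 — high.
Try y = 11.2 ft: A R^(2/3) = 1367 — ≈ 1369.

y_n = 11.2 ft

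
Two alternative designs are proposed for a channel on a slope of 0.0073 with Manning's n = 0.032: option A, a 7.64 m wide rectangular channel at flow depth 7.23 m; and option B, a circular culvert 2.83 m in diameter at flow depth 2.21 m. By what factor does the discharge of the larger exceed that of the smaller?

Channel A: Flow area A = b·y = 7.64 × 7.23 = 55.24 m². Wetted perimeter P = b + 2y = 7.64 + 2×7.23 = 22.1 m. Hydraulic radius R = A/P = 55.24/22.1 = 2.499 m. Q_A = (1/0.032)·55.24·2.499^(2/3)·√0.0073 = 271.6 m³/s.
Channel B: For a circular section of diameter D = 2.83 m at depth y = 2.21 m, the central angle is θ = 2 arccos(1 − 2y/D) = 4.335 rad. Then A = (D²/8)(θ − sin θ) = 5.27 m² and P = Dθ/2 = 6.134 m. Hydraulic radius R = A/P = 5.27/6.134 = 0.8592 m. Q_B = (1/0.032)·5.27·0.8592^(2/3)·√0.0073 = 12.72 m³/s.
The larger discharge is 271.6 m³/s and the smaller is 12.72 m³/s; the ratio is 21.4.

21.4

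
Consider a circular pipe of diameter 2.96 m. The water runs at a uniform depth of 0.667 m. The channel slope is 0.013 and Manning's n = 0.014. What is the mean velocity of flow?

V = 4.4 m/s

For a circular section of diameter D = 2.96 m at depth y = 0.667 m, the central angle is θ = 2 arccos(1 − 2y/D) = 1.978 rad. Then A = (D²/8)(θ − sin θ) = 1.161 m² and P = Dθ/2 = 2.928 m.
Hydraulic radius R = A/P = 1.161/2.928 = 0.3966 m.
From Manning's equation, V = (1/n) R^(2/3) S^(1/2) = (1/0.014) × 0.3966^(2/3) × 0.013^(1/2) = 4.4 m/s.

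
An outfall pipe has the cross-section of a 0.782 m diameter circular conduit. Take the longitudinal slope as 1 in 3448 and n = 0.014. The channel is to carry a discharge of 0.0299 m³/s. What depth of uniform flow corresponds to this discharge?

Manning's equation rearranged: A R^(2/3) = nQ / (1·√S) = 0.014 × 0.0299 / (√0.00029) = 0.02458.
Trying y = 0.233 m: A R^(2/3) = 0.03127 — too large.
Trying y = 0.206 m: A R^(2/3) = 0.02458 — ≈ 0.02458.

y_n = 0.206 m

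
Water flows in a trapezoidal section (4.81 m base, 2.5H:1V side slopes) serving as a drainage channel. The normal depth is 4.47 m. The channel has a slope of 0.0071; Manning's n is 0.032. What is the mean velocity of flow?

With bottom width b = 4.81 m and side slope z = 2.5: A = (b + zy)y = (4.81 + 2.5×4.47)×4.47 = 71.45 m²; P = b + 2y√(1+z²) = 4.81 + 2×4.47×2.693 = 28.88 m.
Hydraulic radius R = A/P = 71.45/28.88 = 2.474 m.
From Manning's equation, V = (1/n) R^(2/3) S^(1/2) = (1/0.032) × 2.474^(2/3) × 0.0071^(1/2) = 4.82 m/s.

V = 4.82 m/s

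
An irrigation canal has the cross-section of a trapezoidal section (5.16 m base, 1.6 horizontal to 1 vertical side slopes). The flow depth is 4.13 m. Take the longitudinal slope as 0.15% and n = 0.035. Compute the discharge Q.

With bottom width b = 5.16 m and side slope z = 1.6: A = (b + zy)y = (5.16 + 1.6×4.13)×4.13 = 48.6 m²; P = b + 2y√(1+z²) = 5.16 + 2×4.13×1.887 = 20.74 m.
Hydraulic radius R = A/P = 48.6/20.74 = 2.343 m.
Manning's equation: Q = (1/n) A R^(2/3) S^(1/2) = (1/0.035) × 48.6 × 2.343^(2/3) × 0.0015^(1/2) = 94.9 m³/s.

Q = 94.9 m³/s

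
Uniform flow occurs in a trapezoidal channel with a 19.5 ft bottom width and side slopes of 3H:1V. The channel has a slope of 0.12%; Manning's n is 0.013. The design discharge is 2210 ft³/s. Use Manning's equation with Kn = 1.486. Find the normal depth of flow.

Manning's equation rearranged: A R^(2/3) = nQ / (1.486·√S) = 0.013 × 2210 / (1.486 × √0.0012) = 558.1.
Try y = 7.54 ft: A R^(2/3) = 894.5 — too large.
Try y = 4.56 ft: A R^(2/3) = 323.7 — too small.
Try y = 6 ft: A R^(2/3) = 559.1 — ≈ 558.1.

y_n = 6 ft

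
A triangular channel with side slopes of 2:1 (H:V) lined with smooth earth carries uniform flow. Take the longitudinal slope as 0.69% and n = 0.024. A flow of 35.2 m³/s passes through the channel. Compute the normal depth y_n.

Manning's equation rearranged: A R^(2/3) = nQ / (1·√S) = 0.024 × 35.2 / (√0.0069) = 10.17.
Try y = 1.87 m: A R^(2/3) = 6.208 — low.
Try y = 2.25 m: A R^(2/3) = 10.17 — close enough.

y_n = 2.25 m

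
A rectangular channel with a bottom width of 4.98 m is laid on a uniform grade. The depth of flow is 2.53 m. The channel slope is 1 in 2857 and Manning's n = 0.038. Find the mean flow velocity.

Flow area A = b·y = 4.98 × 2.53 = 12.6 m². Wetted perimeter P = b + 2y = 4.98 + 2×2.53 = 10.04 m.
Hydraulic radius R = A/P = 12.6/10.04 = 1.255 m.
From Manning's equation, V = (1/n) R^(2/3) S^(1/2) = (1/0.038) × 1.255^(2/3) × 0.00035^(1/2) = 0.573 m/s.

V = 0.573 m/s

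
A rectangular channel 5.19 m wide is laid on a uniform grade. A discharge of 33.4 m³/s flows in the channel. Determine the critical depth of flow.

For a rectangular channel, critical depth y_c = (q²/g)^(1/3) where q = Q/b = 33.4/5.19 = 6.435 m²/s.
So y_c = (6.435²/9.81)^(1/3) = 1.62 m.

y_c = 1.62 m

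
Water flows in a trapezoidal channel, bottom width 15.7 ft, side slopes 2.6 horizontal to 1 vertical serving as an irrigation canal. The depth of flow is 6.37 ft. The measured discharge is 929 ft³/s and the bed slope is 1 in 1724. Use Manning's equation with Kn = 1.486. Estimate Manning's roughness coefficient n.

n = 0.02

With bottom width b = 15.7 ft and side slope z = 2.6: A = (b + zy)y = (15.7 + 2.6×6.37)×6.37 = 205.5 ft²; P = b + 2y√(1+z²) = 15.7 + 2×6.37×2.786 = 51.19 ft.
Hydraulic radius R = A/P = 205.5/51.19 = 4.015 ft.
Rearranging Manning's equation: n = (1.486/Q) A R^(2/3) S^(1/2) = (1.486/929) × 205.5 × 4.015^(2/3) × √0.00058 = 0.02.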